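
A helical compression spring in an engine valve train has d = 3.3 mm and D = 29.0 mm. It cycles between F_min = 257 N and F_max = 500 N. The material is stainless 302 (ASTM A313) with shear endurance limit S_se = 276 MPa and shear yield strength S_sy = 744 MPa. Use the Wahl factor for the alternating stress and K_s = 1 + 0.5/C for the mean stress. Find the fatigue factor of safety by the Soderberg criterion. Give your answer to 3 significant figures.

0.463

C = D/d = 29.0/3.3 = 8.7879; K_W = (4C−1)/(4C−4)+0.615/C = 1.1663; K_s = 1+0.5/C = 1.0569
F_a = (F_max−F_min)/2 = 121.5 N; F_m = (F_max+F_min)/2 = 378.5 N
τ_a = K_W·8F_aD/(πd³) = 1.1663 × 249.67 = 291.19 MPa
τ_m = K_s·8F_mD/(πd³) = 1.0569 × 777.79 = 822.04 MPa
Soderberg: 1/n_f = τ_a/S_se + τ_m/S_sy = 291.19/276 + 822.04/744 = 1.05504 + 1.10490 = 2.1599
n_f = 1/2.1599 = 0.463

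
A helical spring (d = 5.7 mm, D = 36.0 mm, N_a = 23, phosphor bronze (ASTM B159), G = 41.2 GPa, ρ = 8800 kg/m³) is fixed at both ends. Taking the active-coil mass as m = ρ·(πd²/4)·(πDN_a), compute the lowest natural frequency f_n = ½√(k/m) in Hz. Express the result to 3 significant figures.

46.6 Hz

k = Gd⁴/(8D³N_a) = (41.2×10³)(5.7⁴)/(8·36.0³·23) = 5.0661 N/mm = 5066.1 N/m
Wire length L = πDN_a = π·36.0·23 = 2601.2 mm
m = ρ·(πd²/4)·L = 8800 × 25.518×10⁻⁶ m² × 2.6012 m = 0.58412 kg
f_n = ½√(k/m) = 0.5·√(5066.1/0.58412) = 0.5·√(8673) = 46.564 Hz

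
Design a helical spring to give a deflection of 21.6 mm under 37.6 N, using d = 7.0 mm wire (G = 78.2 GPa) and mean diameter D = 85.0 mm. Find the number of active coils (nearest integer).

Required rate k = F/δ = 37.6/21.6 = 1.7407 N/mm
N_a = Gd⁴/(8D³k) = (78.2×10³ × 7.0⁴)/(8 × 85.0³ × 1.7407)
    = 1.87758e+08 / 8.55226e+06 = 21.95 → 22 coils

22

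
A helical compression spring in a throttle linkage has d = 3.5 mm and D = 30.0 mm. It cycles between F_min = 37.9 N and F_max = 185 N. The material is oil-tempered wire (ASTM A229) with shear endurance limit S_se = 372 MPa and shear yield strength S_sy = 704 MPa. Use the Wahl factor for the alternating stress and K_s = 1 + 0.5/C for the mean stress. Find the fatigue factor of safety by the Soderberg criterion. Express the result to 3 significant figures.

C = D/d = 30.0/3.5 = 8.5714; K_W = (4C−1)/(4C−4)+0.615/C = 1.1708; K_s = 1+0.5/C = 1.0583
F_a = (F_max−F_min)/2 = 73.55 N; F_m = (F_max+F_min)/2 = 111.45 N
τ_a = K_W·8F_aD/(πd³) = 1.1708 × 131.05 = 153.44 MPa
τ_m = K_s·8F_mD/(πd³) = 1.0583 × 198.58 = 210.16 MPa
Soderberg: 1/n_f = τ_a/S_se + τ_m/S_sy = 153.44/372 + 210.16/704 = 0.41246 + 0.29853 = 0.71099
n_f = 1/0.71099 = 1.406

1.41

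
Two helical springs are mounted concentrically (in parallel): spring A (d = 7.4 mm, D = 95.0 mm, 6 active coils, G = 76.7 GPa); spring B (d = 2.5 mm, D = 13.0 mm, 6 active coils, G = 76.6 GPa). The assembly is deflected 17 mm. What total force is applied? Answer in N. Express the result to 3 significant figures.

k_A = Gd⁴/(8D³N_a) = (76.7×10³)(7.4⁴)/(8·95.0³·6) = 5.5887 N/mm
k_B = Gd⁴/(8D³N_a) = (76.6×10³)(2.5⁴)/(8·13.0³·6) = 28.374 N/mm
Parallel: k_eq = 5.5887 + 28.374 = 33.962 N/mm
F = k_eq·δ = 33.962·17 = 577.36 N

577 N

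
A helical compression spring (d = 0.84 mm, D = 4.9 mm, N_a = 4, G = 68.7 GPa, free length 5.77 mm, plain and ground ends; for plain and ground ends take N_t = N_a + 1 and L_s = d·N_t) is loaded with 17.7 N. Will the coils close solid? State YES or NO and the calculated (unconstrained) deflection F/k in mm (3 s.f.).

k = Gd⁴/(8D³N_a) = (68.7×10³)(0.84⁴)/(8·4.9³·4) = 9.0852 N/mm
N_t = 5; L_s = 0.84·5 = 4.2 mm; δ_solid = L₀ − L_s = 5.77 − 4.2 = 1.57 mm
δ = F/k = 17.7/9.0852 = 1.9482 mm
δ ≥ δ_solid → spring goes solid

YES, δ = 1.95 mm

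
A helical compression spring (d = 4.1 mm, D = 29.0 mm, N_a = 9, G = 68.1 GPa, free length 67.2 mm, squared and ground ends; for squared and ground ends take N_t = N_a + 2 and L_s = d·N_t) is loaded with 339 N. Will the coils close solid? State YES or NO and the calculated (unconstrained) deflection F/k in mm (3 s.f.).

k = Gd⁴/(8D³N_a) = (68.1×10³)(4.1⁴)/(8·29.0³·9) = 10.959 N/mm
N_t = 11; L_s = 4.1·11 = 45.1 mm; δ_solid = L₀ − L_s = 67.2 − 45.1 = 22.1 mm
δ = F/k = 339/10.959 = 30.935 mm
δ ≥ δ_solid → spring goes solid

YES, δ = 30.9 mm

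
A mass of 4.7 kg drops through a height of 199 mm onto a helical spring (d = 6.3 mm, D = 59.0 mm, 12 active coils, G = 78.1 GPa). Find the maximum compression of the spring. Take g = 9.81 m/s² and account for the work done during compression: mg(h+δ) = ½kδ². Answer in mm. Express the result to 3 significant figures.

62.1 mm

k = Gd⁴/(8D³N_a) = (78.1×10³)(6.3⁴)/(8·59.0³·12) = 6.24 N/mm
W = mg = 4.7 × 9.81 = 46.107 N
½kδ² − Wδ − Wh = 0 → δ = (W + √(W² + 2kWh))/k
δ = (46.107 + √(2125.9 + 114508))/6.24 = (46.107 + 341.52)/6.24 = 62.119 mm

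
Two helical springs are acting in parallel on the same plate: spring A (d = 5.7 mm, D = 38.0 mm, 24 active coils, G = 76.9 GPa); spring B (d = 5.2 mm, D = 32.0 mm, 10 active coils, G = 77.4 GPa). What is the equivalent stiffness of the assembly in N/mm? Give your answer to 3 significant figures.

29.3 N/mm

k_A = Gd⁴/(8D³N_a) = (76.9×10³)(5.7⁴)/(8·38.0³·24) = 7.705 N/mm
k_B = Gd⁴/(8D³N_a) = (77.4×10³)(5.2⁴)/(8·32.0³·10) = 21.588 N/mm
Parallel: k_eq = 7.705 + 21.588 = 29.293 N/mm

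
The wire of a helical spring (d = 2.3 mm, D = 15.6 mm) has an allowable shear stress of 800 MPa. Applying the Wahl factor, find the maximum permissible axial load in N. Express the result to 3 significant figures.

201 N

C = D/d = 15.6/2.3 = 6.7826
K_W = (4C−1)/(4C−4) + 0.615/C = 26.130/23.130 + 0.0907 = 1.2204
τ_max = K·8FD/(πd³) → F_max = τ_allow·πd³/(8DK)
F_max = 800·π·2.3³/(8·15.6·1.2204) = 30579/152.3 = 200.78 N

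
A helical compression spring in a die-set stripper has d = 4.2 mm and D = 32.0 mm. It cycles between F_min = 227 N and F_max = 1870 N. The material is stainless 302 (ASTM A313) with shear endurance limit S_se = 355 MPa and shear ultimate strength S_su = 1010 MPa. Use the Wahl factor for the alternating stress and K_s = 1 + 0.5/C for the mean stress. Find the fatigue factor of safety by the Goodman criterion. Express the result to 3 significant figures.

0.235

C = D/d = 32.0/4.2 = 7.6190; K_W = (4C−1)/(4C−4)+0.615/C = 1.1940; K_s = 1+0.5/C = 1.0656
F_a = (F_max−F_min)/2 = 821.5 N; F_m = (F_max+F_min)/2 = 1048.5 N
τ_a = K_W·8F_aD/(πd³) = 1.1940 × 903.55 = 1078.9 MPa
τ_m = K_s·8F_mD/(πd³) = 1.0656 × 1153.2 = 1228.9 MPa
Goodman: 1/n_f = τ_a/S_se + τ_m/S_su = 1078.9/355 + 1228.9/1010 = 3.03904 + 1.21673 = 4.2558
n_f = 1/4.2558 = 0.235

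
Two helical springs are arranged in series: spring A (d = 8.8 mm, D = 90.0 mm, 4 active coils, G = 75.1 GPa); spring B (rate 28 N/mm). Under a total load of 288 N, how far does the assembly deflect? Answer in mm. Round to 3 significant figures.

k_A = Gd⁴/(8D³N_a) = (75.1×10³)(8.8⁴)/(8·90.0³·4) = 19.306 N/mm
Series: 1/k_eq = 1/19.306 + 1/28 = 0.087512; k_eq = 11.427 N/mm
δ = F/k_eq = 288/11.427 = 25.203 mm

25.2 mm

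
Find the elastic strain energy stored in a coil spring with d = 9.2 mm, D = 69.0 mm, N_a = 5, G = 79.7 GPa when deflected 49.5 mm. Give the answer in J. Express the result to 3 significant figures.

k = Gd⁴/(8D³N_a) = (79.7×10³)(9.2⁴)/(8·69.0³·5) = 43.451 N/mm
U = ½kδ² = 0.5 × 43.451 × 49.5² = 53233 N·mm = 53.233 J

53.2 J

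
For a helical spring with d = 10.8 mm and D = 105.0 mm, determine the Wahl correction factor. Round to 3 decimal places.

1.149

C = D/d = 105.0/10.8 = 9.7222
K_W = (4C−1)/(4C−4) + 0.615/C = 37.889/34.889 + 0.0633 = 1.1492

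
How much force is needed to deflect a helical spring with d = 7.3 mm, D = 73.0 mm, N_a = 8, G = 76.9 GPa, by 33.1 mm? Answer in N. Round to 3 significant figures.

290 N

k = Gd⁴/(8D³N_a) = (76.9×10³)(7.3⁴)/(8·73.0³·8) = 8.7714 N/mm
F = k·δ = 8.7714 × 33.1 = 290.33 N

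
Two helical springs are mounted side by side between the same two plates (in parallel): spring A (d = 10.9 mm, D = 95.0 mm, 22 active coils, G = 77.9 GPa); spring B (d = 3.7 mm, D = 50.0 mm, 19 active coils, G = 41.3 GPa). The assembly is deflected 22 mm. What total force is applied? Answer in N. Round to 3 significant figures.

169 N

k_A = Gd⁴/(8D³N_a) = (77.9×10³)(10.9⁴)/(8·95.0³·22) = 7.2872 N/mm
k_B = Gd⁴/(8D³N_a) = (41.3×10³)(3.7⁴)/(8·50.0³·19) = 0.40738 N/mm
Parallel: k_eq = 7.2872 + 0.40738 = 7.6946 N/mm
F = k_eq·δ = 7.6946·22 = 169.28 N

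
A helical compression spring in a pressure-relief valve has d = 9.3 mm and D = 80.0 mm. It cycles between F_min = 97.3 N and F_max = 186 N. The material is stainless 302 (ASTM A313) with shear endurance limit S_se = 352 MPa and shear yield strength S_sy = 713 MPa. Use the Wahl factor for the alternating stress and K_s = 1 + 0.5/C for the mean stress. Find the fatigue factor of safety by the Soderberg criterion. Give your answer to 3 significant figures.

11.0

C = D/d = 80.0/9.3 = 8.6022; K_W = (4C−1)/(4C−4)+0.615/C = 1.1702; K_s = 1+0.5/C = 1.0581
F_a = (F_max−F_min)/2 = 44.35 N; F_m = (F_max+F_min)/2 = 141.65 N
τ_a = K_W·8F_aD/(πd³) = 1.1702 × 11.232 = 13.144 MPa
τ_m = K_s·8F_mD/(πd³) = 1.0581 × 35.875 = 37.961 MPa
Soderberg: 1/n_f = τ_a/S_se + τ_m/S_sy = 13.144/352 + 37.961/713 = 0.03734 + 0.05324 = 0.090581
n_f = 1/0.090581 = 11.04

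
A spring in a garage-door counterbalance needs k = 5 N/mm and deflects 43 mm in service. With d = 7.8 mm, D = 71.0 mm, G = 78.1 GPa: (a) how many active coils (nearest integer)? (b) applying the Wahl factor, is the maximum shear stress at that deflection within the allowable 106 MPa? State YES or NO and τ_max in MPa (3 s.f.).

(a) 20 coils; (b) YES, τ_max = 95.9 MPa

N_a = Gd⁴/(8D³k) = (78.1×10³)(7.8⁴)/(8·71.0³·5) = 20.19 → N_a = 20
Actual rate k = Gd⁴/(8D³·20) = 5.0482 N/mm
Working load F = kδ = 5.0482·43 = 217.07 N
C = 71.0/7.8 = 9.1026; K_W = (4C−1)/(4C−4)+0.615/C = 1.1601
τ_max = K_W·8FD/(πd³) = 1.1601·82.702 = 95.945 MPa
τ_max ≤ 106 MPa → acceptable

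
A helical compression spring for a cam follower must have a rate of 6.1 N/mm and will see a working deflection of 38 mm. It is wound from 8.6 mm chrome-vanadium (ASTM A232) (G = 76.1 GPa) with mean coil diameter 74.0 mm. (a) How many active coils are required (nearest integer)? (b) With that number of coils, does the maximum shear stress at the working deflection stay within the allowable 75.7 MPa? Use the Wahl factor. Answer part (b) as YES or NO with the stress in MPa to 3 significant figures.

N_a = Gd⁴/(8D³k) = (76.1×10³)(8.6⁴)/(8·74.0³·6.1) = 21.05 → N_a = 21
Actual rate k = Gd⁴/(8D³·21) = 6.1147 N/mm
Working load F = kδ = 6.1147·38 = 232.36 N
C = 74.0/8.6 = 8.6047; K_W = (4C−1)/(4C−4)+0.615/C = 1.1701
τ_max = K_W·8FD/(πd³) = 1.1701·68.839 = 80.548 MPa
τ_max > 75.7 MPa → exceeds allowable

(a) 21 coils; (b) NO, τ_max = 80.5 MPa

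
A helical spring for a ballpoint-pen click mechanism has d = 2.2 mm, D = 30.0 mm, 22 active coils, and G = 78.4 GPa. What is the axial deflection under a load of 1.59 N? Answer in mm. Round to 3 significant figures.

k = Gd⁴/(8D³N_a) = (78.4×10³)(2.2⁴)/(8·30.0³·22) = 0.38648 N/mm
δ = F/k = 1.59 / 0.38648 = 4.114 mm

4.11 mm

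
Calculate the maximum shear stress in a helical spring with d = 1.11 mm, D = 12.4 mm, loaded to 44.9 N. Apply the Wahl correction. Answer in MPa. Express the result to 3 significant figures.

Spring index C = D/d = 12.4/1.11 = 11.1712
K_W = (4C−1)/(4C−4) + 0.615/C = 43.685/40.685 + 0.0551 = 1.1288
τ₀ = 8FD/(πd³) = 8·44.9·12.4/(π·1.11³) = 4454.08/4.2965 = 1036.7 MPa
τ_max = K·τ₀ = 1.1288 × 1036.7 = 1170.2 MPa

1170 MPa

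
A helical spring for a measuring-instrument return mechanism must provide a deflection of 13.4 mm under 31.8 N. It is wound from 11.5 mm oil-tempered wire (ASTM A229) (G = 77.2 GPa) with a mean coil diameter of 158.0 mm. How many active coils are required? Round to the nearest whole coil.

18

Required rate k = F/δ = 31.8/13.4 = 2.3731 N/mm
N_a = Gd⁴/(8D³k) = (77.2×10³ × 11.5⁴)/(8 × 158.0³ × 2.3731)
    = 1.35023e+09 / 7.48831e+07 = 18.03 → 18 coils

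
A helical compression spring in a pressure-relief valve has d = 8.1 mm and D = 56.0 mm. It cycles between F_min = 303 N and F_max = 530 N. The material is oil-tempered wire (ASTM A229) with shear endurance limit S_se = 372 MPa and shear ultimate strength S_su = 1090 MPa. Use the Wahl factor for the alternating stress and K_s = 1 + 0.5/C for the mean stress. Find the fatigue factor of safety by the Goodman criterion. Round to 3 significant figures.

C = D/d = 56.0/8.1 = 6.9136; K_W = (4C−1)/(4C−4)+0.615/C = 1.2158; K_s = 1+0.5/C = 1.0723
F_a = (F_max−F_min)/2 = 113.5 N; F_m = (F_max+F_min)/2 = 416.5 N
τ_a = K_W·8F_aD/(πd³) = 1.2158 × 30.456 = 37.028 MPa
τ_m = K_s·8F_mD/(πd³) = 1.0723 × 111.76 = 119.84 MPa
Goodman: 1/n_f = τ_a/S_se + τ_m/S_su = 37.028/372 + 119.84/1090 = 0.09954 + 0.10995 = 0.20948
n_f = 1/0.20948 = 4.774

4.77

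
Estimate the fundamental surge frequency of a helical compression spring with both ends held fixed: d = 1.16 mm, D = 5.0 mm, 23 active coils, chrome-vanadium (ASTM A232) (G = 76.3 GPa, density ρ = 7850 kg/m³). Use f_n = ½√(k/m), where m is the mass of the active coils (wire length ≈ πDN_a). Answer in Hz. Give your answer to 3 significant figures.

k = Gd⁴/(8D³N_a) = (76.3×10³)(1.16⁴)/(8·5.0³·23) = 6.0066 N/mm = 6006.6 N/m
Wire length L = πDN_a = π·5.0·23 = 361.28 mm
m = ρ·(πd²/4)·L = 7850 × 1.0568×10⁻⁶ m² × 0.36128 m = 0.0029973 kg
f_n = ½√(k/m) = 0.5·√(6006.6/0.0029973) = 0.5·√(2.004e+06) = 707.82 Hz

708 Hz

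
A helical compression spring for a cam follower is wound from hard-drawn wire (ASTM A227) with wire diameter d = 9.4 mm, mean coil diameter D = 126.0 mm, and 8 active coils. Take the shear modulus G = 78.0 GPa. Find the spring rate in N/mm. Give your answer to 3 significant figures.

4.76 N/mm

k = Gd⁴/(8D³N_a) = (78.0×10³ × 9.4⁴) / (8 × 126.0³ × 8)
  = 6.08984e+08 / 1.28024e+08 = 4.7568 N/mm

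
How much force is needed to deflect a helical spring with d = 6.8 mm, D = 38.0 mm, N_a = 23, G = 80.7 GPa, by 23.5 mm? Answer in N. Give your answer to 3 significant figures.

402 N

k = Gd⁴/(8D³N_a) = (80.7×10³)(6.8⁴)/(8·38.0³·23) = 17.09 N/mm
F = k·δ = 17.09 × 23.5 = 401.61 N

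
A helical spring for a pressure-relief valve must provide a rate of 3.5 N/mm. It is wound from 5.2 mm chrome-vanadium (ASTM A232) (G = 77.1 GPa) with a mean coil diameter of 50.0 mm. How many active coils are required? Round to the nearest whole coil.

N_a = Gd⁴/(8D³k) = (77.1×10³ × 5.2⁴)/(8 × 50.0³ × 3.5)
    = 5.63726e+07 / 3.5e+06 = 16.11 → 16 coils

16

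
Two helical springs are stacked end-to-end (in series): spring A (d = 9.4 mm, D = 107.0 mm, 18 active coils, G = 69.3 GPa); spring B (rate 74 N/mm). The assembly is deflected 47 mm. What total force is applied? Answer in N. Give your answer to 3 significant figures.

138 N

k_A = Gd⁴/(8D³N_a) = (69.3×10³)(9.4⁴)/(8·107.0³·18) = 3.0671 N/mm
Series: 1/k_eq = 1/3.0671 + 1/74 = 0.33955; k_eq = 2.9451 N/mm
F = k_eq·δ = 2.9451·47 = 138.42 N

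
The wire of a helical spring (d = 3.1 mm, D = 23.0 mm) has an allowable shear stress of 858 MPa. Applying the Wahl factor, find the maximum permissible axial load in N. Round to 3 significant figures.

C = D/d = 23.0/3.1 = 7.4194
K_W = (4C−1)/(4C−4) + 0.615/C = 28.677/25.677 + 0.0829 = 1.1997
τ_max = K·8FD/(πd³) → F_max = τ_allow·πd³/(8DK)
F_max = 858·π·3.1³/(8·23.0·1.1997) = 80301/220.75 = 363.77 N

364 N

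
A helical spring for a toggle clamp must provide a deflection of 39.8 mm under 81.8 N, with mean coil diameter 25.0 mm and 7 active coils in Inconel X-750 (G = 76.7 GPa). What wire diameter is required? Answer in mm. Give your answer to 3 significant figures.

2.20 mm

Required rate k = F/δ = 81.8/39.8 = 2.0553 N/mm
d = (8D³N_a·k / G)^(1/4) = (8·25.0³·7·2.0553 / (76.7×10³))^0.25
  = (23.447)^0.25 = 2.2005 mm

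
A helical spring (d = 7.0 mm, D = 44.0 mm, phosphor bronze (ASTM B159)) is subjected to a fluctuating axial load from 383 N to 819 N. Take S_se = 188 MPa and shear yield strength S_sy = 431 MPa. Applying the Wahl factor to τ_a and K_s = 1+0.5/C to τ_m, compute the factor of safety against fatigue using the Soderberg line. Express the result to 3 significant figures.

1.04

C = D/d = 44.0/7.0 = 6.2857; K_W = (4C−1)/(4C−4)+0.615/C = 1.2397; K_s = 1+0.5/C = 1.0795
F_a = (F_max−F_min)/2 = 218 N; F_m = (F_max+F_min)/2 = 601 N
τ_a = K_W·8F_aD/(πd³) = 1.2397 × 71.212 = 88.284 MPa
τ_m = K_s·8F_mD/(πd³) = 1.0795 × 196.32 = 211.94 MPa
Soderberg: 1/n_f = τ_a/S_se + τ_m/S_sy = 88.284/188 + 211.94/431 = 0.46960 + 0.49174 = 0.96134
n_f = 1/0.96134 = 1.04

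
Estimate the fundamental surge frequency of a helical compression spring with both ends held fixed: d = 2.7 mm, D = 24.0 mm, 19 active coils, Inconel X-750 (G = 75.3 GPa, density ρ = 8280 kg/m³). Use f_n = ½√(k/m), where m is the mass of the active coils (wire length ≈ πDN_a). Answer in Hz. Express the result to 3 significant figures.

83.7 Hz

k = Gd⁴/(8D³N_a) = (75.3×10³)(2.7⁴)/(8·24.0³·19) = 1.9045 N/mm = 1904.5 N/m
Wire length L = πDN_a = π·24.0·19 = 1432.6 mm
m = ρ·(πd²/4)·L = 8280 × 5.7256×10⁻⁶ m² × 1.4326 m = 0.067914 kg
f_n = ½√(k/m) = 0.5·√(1904.5/0.067914) = 0.5·√(28042) = 83.729 Hz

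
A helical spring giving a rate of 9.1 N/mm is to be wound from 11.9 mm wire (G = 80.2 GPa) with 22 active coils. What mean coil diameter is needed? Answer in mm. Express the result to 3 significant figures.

100 mm

D = (Gd⁴/(8N_a·k))^(1/3) = (80.2×10³·11.9⁴/(8·22·9.1))^(1/3)
  = (1.00417e+06)^(1/3) = 100.1389 mm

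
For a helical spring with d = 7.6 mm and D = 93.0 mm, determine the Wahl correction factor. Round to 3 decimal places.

C = D/d = 93.0/7.6 = 12.2368
K_W = (4C−1)/(4C−4) + 0.615/C = 47.947/44.947 + 0.0503 = 1.1170

1.117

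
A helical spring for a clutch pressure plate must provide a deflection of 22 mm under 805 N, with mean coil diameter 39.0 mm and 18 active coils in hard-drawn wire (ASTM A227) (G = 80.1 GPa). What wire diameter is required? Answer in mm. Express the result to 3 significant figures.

7.90 mm

Required rate k = F/δ = 805/22 = 36.591 N/mm
d = (8D³N_a·k / G)^(1/4) = (8·39.0³·18·36.591 / (80.1×10³))^0.25
  = (3902.1)^0.25 = 7.9036 mm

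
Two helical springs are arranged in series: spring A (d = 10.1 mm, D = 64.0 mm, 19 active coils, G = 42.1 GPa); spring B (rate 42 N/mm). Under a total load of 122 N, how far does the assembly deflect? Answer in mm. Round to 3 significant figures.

k_A = Gd⁴/(8D³N_a) = (42.1×10³)(10.1⁴)/(8·64.0³·19) = 10.995 N/mm
Series: 1/k_eq = 1/10.995 + 1/42 = 0.11476; k_eq = 8.7137 N/mm
δ = F/k_eq = 122/8.7137 = 14.001 mm

14.0 mm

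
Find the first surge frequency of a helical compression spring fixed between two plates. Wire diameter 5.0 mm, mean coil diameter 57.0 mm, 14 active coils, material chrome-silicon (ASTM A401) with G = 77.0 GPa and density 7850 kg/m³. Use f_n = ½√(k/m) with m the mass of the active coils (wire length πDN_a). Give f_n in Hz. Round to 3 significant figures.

38.7 Hz

k = Gd⁴/(8D³N_a) = (77.0×10³)(5.0⁴)/(8·57.0³·14) = 2.3202 N/mm = 2320.2 N/m
Wire length L = πDN_a = π·57.0·14 = 2507 mm
m = ρ·(πd²/4)·L = 7850 × 19.635×10⁻⁶ m² × 2.507 m = 0.38641 kg
f_n = ½√(k/m) = 0.5·√(2320.2/0.38641) = 0.5·√(6004.5) = 38.744 Hz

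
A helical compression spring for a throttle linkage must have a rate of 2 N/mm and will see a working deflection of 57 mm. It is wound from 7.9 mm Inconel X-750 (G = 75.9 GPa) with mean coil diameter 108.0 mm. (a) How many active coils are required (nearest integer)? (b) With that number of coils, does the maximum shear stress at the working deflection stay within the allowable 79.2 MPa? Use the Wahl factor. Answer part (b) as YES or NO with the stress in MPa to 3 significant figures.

N_a = Gd⁴/(8D³k) = (75.9×10³)(7.9⁴)/(8·108.0³·2) = 14.67 → N_a = 15
Actual rate k = Gd⁴/(8D³·15) = 1.9557 N/mm
Working load F = kδ = 1.9557·57 = 111.47 N
C = 108.0/7.9 = 13.6709; K_W = (4C−1)/(4C−4)+0.615/C = 1.1042
τ_max = K_W·8FD/(πd³) = 1.1042·62.181 = 68.658 MPa
τ_max ≤ 79.2 MPa → acceptable

(a) 15 coils; (b) YES, τ_max = 68.7 MPa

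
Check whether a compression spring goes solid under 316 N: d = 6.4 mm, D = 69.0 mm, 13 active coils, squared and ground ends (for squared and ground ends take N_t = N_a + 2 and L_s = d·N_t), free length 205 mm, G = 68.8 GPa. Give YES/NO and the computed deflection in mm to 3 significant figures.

k = Gd⁴/(8D³N_a) = (68.8×10³)(6.4⁴)/(8·69.0³·13) = 3.3785 N/mm
N_t = 15; L_s = 6.4·15 = 96 mm; δ_solid = L₀ − L_s = 205 − 96 = 109 mm
δ = F/k = 316/3.3785 = 93.532 mm
δ < δ_solid → spring does not go solid

NO, δ = 93.5 mm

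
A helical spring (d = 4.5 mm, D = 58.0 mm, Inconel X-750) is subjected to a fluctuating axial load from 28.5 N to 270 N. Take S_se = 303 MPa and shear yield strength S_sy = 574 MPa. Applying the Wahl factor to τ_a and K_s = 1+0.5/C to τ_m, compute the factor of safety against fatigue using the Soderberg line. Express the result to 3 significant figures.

C = D/d = 58.0/4.5 = 12.8889; K_W = (4C−1)/(4C−4)+0.615/C = 1.1108; K_s = 1+0.5/C = 1.0388
F_a = (F_max−F_min)/2 = 120.75 N; F_m = (F_max+F_min)/2 = 149.25 N
τ_a = K_W·8F_aD/(πd³) = 1.1108 × 195.71 = 217.4 MPa
τ_m = K_s·8F_mD/(πd³) = 1.0388 × 241.91 = 251.29 MPa
Soderberg: 1/n_f = τ_a/S_se + τ_m/S_sy = 217.4/303 + 251.29/574 = 0.71748 + 0.43779 = 1.1553
n_f = 1/1.1553 = 0.8656

0.866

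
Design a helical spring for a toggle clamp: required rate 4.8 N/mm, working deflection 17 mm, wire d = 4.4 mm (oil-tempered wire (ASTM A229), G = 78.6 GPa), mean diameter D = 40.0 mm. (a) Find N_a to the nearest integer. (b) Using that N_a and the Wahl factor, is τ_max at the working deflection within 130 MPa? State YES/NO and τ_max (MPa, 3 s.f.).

(a) 12 coils; (b) YES, τ_max = 113 MPa

N_a = Gd⁴/(8D³k) = (78.6×10³)(4.4⁴)/(8·40.0³·4.8) = 11.99 → N_a = 12
Actual rate k = Gd⁴/(8D³·12) = 4.7949 N/mm
Working load F = kδ = 4.7949·17 = 81.514 N
C = 40.0/4.4 = 9.0909; K_W = (4C−1)/(4C−4)+0.615/C = 1.1603
τ_max = K_W·8FD/(πd³) = 1.1603·97.47 = 113.1 MPa
τ_max ≤ 130 MPa → acceptable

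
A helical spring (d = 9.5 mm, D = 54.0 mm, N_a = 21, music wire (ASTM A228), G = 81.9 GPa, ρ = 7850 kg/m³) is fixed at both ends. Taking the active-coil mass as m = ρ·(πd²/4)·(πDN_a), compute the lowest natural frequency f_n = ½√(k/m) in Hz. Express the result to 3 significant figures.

k = Gd⁴/(8D³N_a) = (81.9×10³)(9.5⁴)/(8·54.0³·21) = 25.217 N/mm = 25217 N/m
Wire length L = πDN_a = π·54.0·21 = 3562.6 mm
m = ρ·(πd²/4)·L = 7850 × 70.882×10⁻⁶ m² × 3.5626 m = 1.9823 kg
f_n = ½√(k/m) = 0.5·√(25217/1.9823) = 0.5·√(12721) = 56.393 Hz

56.4 Hz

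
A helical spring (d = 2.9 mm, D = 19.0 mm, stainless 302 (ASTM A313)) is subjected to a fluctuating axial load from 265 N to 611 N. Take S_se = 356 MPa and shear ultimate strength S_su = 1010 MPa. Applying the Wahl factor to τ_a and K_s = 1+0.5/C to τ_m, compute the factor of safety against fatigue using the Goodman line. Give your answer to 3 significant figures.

C = D/d = 19.0/2.9 = 6.5517; K_W = (4C−1)/(4C−4)+0.615/C = 1.2290; K_s = 1+0.5/C = 1.0763
F_a = (F_max−F_min)/2 = 173 N; F_m = (F_max+F_min)/2 = 438 N
τ_a = K_W·8F_aD/(πd³) = 1.2290 × 343.2 = 421.78 MPa
τ_m = K_s·8F_mD/(πd³) = 1.0763 × 868.91 = 935.22 MPa
Goodman: 1/n_f = τ_a/S_se + τ_m/S_su = 421.78/356 + 935.22/1010 = 1.18477 + 0.92596 = 2.1107
n_f = 1/2.1107 = 0.4738

0.474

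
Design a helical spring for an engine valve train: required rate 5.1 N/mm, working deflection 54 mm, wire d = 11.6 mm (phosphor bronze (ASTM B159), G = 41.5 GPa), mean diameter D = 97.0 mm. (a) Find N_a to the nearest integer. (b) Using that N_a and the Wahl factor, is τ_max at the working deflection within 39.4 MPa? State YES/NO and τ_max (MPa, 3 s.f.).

N_a = Gd⁴/(8D³k) = (41.5×10³)(11.6⁴)/(8·97.0³·5.1) = 20.18 → N_a = 20
Actual rate k = Gd⁴/(8D³·20) = 5.1457 N/mm
Working load F = kδ = 5.1457·54 = 277.87 N
C = 97.0/11.6 = 8.3621; K_W = (4C−1)/(4C−4)+0.615/C = 1.1754
τ_max = K_W·8FD/(πd³) = 1.1754·43.972 = 51.686 MPa
τ_max > 39.4 MPa → exceeds allowable

(a) 20 coils; (b) NO, τ_max = 51.7 MPa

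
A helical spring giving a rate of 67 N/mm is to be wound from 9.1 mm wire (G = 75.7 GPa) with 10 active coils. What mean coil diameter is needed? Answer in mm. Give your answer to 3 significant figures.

45.9 mm

D = (Gd⁴/(8N_a·k))^(1/3) = (75.7×10³·9.1⁴/(8·10·67))^(1/3)
  = (96849.3)^(1/3) = 45.9232 mm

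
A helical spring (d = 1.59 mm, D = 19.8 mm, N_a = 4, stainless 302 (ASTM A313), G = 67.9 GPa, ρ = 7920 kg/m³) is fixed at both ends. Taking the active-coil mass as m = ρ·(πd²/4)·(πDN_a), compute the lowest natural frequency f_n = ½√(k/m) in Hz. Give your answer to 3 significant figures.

k = Gd⁴/(8D³N_a) = (67.9×10³)(1.59⁴)/(8·19.8³·4) = 1.7471 N/mm = 1747.1 N/m
Wire length L = πDN_a = π·19.8·4 = 248.81 mm
m = ρ·(πd²/4)·L = 7920 × 1.9856×10⁻⁶ m² × 0.24881 m = 0.0039128 kg
f_n = ½√(k/m) = 0.5·√(1747.1/0.0039128) = 0.5·√(4.4651e+05) = 334.11 Hz

334 Hz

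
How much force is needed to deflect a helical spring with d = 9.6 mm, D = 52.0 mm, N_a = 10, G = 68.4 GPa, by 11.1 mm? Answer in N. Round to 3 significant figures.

k = Gd⁴/(8D³N_a) = (68.4×10³)(9.6⁴)/(8·52.0³·10) = 51.647 N/mm
F = k·δ = 51.647 × 11.1 = 573.28 N

573 N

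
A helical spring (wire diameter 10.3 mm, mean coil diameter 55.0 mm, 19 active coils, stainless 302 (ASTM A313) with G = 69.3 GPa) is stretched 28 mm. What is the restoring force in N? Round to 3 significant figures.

k = Gd⁴/(8D³N_a) = (69.3×10³)(10.3⁴)/(8·55.0³·19) = 30.843 N/mm
F = k·δ = 30.843 × 28 = 863.59 N

864 N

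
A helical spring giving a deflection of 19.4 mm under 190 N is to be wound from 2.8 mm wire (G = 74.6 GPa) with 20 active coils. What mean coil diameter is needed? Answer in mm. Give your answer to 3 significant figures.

Required rate k = F/δ = 190/19.4 = 9.7938 N/mm
D = (Gd⁴/(8N_a·k))^(1/3) = (74.6×10³·2.8⁴/(8·20·9.7938))^(1/3)
  = (2926.17)^(1/3) = 14.3032 mm

14.3 mm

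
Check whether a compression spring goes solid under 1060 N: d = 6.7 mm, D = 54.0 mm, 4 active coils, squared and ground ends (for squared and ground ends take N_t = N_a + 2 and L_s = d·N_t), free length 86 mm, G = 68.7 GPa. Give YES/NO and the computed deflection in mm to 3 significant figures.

NO, δ = 38.6 mm

k = Gd⁴/(8D³N_a) = (68.7×10³)(6.7⁴)/(8·54.0³·4) = 27.474 N/mm
N_t = 6; L_s = 6.7·6 = 40.2 mm; δ_solid = L₀ − L_s = 86 − 40.2 = 45.8 mm
δ = F/k = 1060/27.474 = 38.582 mm
δ < δ_solid → spring does not go solid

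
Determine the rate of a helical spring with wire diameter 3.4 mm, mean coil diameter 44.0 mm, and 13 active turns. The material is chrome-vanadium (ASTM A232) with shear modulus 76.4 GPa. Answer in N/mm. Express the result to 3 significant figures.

1.15 N/mm

k = Gd⁴/(8D³N_a) = (76.4×10³ × 3.4⁴) / (8 × 44.0³ × 13)
  = 1.02096e+07 / 8.85914e+06 = 1.1524 N/mm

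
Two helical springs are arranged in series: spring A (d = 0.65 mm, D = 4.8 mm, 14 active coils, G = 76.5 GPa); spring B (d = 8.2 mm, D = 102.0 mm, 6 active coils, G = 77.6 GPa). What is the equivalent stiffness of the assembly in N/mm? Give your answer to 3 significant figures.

k_A = Gd⁴/(8D³N_a) = (76.5×10³)(0.65⁴)/(8·4.8³·14) = 1.1025 N/mm
k_B = Gd⁴/(8D³N_a) = (77.6×10³)(8.2⁴)/(8·102.0³·6) = 6.8877 N/mm
Series: 1/k_eq = 1/1.1025 + 1/6.8877 = 1.0522; k_eq = 0.95037 N/mm

0.950 N/mm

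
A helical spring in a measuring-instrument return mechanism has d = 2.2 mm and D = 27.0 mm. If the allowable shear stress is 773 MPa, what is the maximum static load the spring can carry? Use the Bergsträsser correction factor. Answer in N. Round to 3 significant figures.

108 N

C = D/d = 27.0/2.2 = 12.2727
K_B = (4C+2)/(4C−3) = 51.091/46.091 = 1.1085
τ_max = K·8FD/(πd³) → F_max = τ_allow·πd³/(8DK)
F_max = 773·π·2.2³/(8·27.0·1.1085) = 25858/239.43 = 108 N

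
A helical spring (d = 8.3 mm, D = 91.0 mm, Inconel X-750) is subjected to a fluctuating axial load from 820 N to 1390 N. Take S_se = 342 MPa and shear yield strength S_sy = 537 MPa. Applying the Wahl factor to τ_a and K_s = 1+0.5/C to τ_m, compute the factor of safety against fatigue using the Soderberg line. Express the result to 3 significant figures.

0.797

C = D/d = 91.0/8.3 = 10.9639; K_W = (4C−1)/(4C−4)+0.615/C = 1.1314; K_s = 1+0.5/C = 1.0456
F_a = (F_max−F_min)/2 = 285 N; F_m = (F_max+F_min)/2 = 1105 N
τ_a = K_W·8F_aD/(πd³) = 1.1314 × 115.5 = 130.68 MPa
τ_m = K_s·8F_mD/(πd³) = 1.0456 × 447.83 = 468.25 MPa
Soderberg: 1/n_f = τ_a/S_se + τ_m/S_sy = 130.68/342 + 468.25/537 = 0.38209 + 0.87197 = 1.2541
n_f = 1/1.2541 = 0.7974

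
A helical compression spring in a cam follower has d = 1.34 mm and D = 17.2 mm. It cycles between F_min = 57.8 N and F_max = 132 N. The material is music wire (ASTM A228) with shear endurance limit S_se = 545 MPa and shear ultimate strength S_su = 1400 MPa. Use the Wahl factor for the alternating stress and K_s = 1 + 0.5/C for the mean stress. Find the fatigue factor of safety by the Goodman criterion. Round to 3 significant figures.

0.376

C = D/d = 17.2/1.34 = 12.8358; K_W = (4C−1)/(4C−4)+0.615/C = 1.1113; K_s = 1+0.5/C = 1.0390
F_a = (F_max−F_min)/2 = 37.1 N; F_m = (F_max+F_min)/2 = 94.9 N
τ_a = K_W·8F_aD/(πd³) = 1.1113 × 675.35 = 750.5 MPa
τ_m = K_s·8F_mD/(πd³) = 1.0390 × 1727.5 = 1794.8 MPa
Goodman: 1/n_f = τ_a/S_se + τ_m/S_su = 750.5/545 + 1794.8/1400 = 1.37707 + 1.28200 = 2.6591
n_f = 1/2.6591 = 0.3761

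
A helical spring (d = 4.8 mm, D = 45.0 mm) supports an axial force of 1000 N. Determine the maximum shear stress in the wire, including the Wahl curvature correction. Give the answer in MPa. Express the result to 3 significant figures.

Spring index C = D/d = 45.0/4.8 = 9.3750
K_W = (4C−1)/(4C−4) + 0.615/C = 36.500/33.500 + 0.0656 = 1.1552
τ₀ = 8FD/(πd³) = 8·1000·45.0/(π·4.8³) = 360000/347.44 = 1036.2 MPa
τ_max = K·τ₀ = 1.1552 × 1036.2 = 1196.9 MPa

1200 MPa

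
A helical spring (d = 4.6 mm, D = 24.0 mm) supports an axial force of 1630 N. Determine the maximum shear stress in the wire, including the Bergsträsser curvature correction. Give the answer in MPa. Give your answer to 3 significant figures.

1310 MPa

Spring index C = D/d = 24.0/4.6 = 5.2174
K_B = (4C+2)/(4C−3) = 22.870/17.870 = 1.2798
τ₀ = 8FD/(πd³) = 8·1630·24.0/(π·4.6³) = 312960/305.79 = 1023.4 MPa
τ_max = K·τ₀ = 1.2798 × 1023.4 = 1309.8 MPa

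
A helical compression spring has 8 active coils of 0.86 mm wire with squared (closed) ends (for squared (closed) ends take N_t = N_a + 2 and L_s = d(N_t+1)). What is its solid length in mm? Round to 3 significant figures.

squared (closed) ends: N_t = N_a + 2 = 8 + 2 = 10
L_s = d·(N_t+1) = 0.86 × 11 = 9.46 mm

9.46 mm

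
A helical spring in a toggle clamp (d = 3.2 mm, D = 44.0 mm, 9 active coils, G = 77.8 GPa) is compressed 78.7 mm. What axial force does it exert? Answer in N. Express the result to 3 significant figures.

k = Gd⁴/(8D³N_a) = (77.8×10³)(3.2⁴)/(8·44.0³·9) = 1.3301 N/mm
F = k·δ = 1.3301 × 78.7 = 104.68 N

105 N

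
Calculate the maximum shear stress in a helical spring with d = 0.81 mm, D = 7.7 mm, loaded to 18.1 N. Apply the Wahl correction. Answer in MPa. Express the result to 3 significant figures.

Spring index C = D/d = 7.7/0.81 = 9.5062
K_W = (4C−1)/(4C−4) + 0.615/C = 37.025/34.025 + 0.0647 = 1.1529
τ₀ = 8FD/(πd³) = 8·18.1·7.7/(π·0.81³) = 1114.96/1.6696 = 667.81 MPa
τ_max = K·τ₀ = 1.1529 × 667.81 = 769.9 MPa

770 MPa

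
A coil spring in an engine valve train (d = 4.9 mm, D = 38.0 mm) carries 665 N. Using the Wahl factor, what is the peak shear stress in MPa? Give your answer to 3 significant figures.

651 MPa

Spring index C = D/d = 38.0/4.9 = 7.7551
K_W = (4C−1)/(4C−4) + 0.615/C = 30.020/27.020 + 0.0793 = 1.1903
τ₀ = 8FD/(πd³) = 8·665·38.0/(π·4.9³) = 202160/369.61 = 546.96 MPa
τ_max = K·τ₀ = 1.1903 × 546.96 = 651.07 MPa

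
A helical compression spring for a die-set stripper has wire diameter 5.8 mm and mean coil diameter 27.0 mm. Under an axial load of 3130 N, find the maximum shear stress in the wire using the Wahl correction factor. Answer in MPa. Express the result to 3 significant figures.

1480 MPa

Spring index C = D/d = 27.0/5.8 = 4.6552
K_W = (4C−1)/(4C−4) + 0.615/C = 17.621/14.621 + 0.1321 = 1.3373
τ₀ = 8FD/(πd³) = 8·3130·27.0/(π·5.8³) = 676080/612.96 = 1103 MPa
τ_max = K·τ₀ = 1.3373 × 1103 = 1475 MPa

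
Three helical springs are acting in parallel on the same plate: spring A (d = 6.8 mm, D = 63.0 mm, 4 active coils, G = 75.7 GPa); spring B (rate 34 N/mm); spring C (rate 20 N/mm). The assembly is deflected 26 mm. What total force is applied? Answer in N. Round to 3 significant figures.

k_A = Gd⁴/(8D³N_a) = (75.7×10³)(6.8⁴)/(8·63.0³·4) = 20.228 N/mm
Parallel: k_eq = 20.228 + 34 + 20 = 74.228 N/mm
F = k_eq·δ = 74.228·26 = 1929.9 N

1930 N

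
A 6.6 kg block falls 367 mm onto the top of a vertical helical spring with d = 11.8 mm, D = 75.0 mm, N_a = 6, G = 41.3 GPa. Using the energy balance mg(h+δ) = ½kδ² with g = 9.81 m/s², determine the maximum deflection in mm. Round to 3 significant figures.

k = Gd⁴/(8D³N_a) = (41.3×10³)(11.8⁴)/(8·75.0³·6) = 39.541 N/mm
W = mg = 6.6 × 9.81 = 64.746 N
½kδ² − Wδ − Wh = 0 → δ = (W + √(W² + 2kWh))/k
δ = (64.746 + √(4192 + 1.87915e+06))/39.541 = (64.746 + 1372.4)/39.541 = 36.344 mm

36.3 mm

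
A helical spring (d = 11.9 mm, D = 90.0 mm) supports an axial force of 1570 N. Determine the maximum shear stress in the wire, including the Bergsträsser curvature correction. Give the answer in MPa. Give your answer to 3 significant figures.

253 MPa

Spring index C = D/d = 90.0/11.9 = 7.5630
K_B = (4C+2)/(4C−3) = 32.252/27.252 = 1.1835
τ₀ = 8FD/(πd³) = 8·1570·90.0/(π·11.9³) = 1.1304e+06/5294.1 = 213.52 MPa
τ_max = K·τ₀ = 1.1835 × 213.52 = 252.7 MPa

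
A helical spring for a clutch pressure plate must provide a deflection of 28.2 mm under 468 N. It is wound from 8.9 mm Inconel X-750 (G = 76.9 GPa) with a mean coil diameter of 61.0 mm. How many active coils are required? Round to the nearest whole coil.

Required rate k = F/δ = 468/28.2 = 16.596 N/mm
N_a = Gd⁴/(8D³k) = (76.9×10³ × 8.9⁴)/(8 × 61.0³ × 16.596)
    = 4.82488e+08 / 3.01353e+07 = 16.01 → 16 coils

16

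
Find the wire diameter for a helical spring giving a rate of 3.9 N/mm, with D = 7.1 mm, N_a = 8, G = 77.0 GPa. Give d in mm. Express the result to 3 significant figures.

d = (8D³N_a·k / G)^(1/4) = (8·7.1³·8·3.9 / (77.0×10³))^0.25
  = (1.1602)^0.25 = 1.0378 mm

1.04 mm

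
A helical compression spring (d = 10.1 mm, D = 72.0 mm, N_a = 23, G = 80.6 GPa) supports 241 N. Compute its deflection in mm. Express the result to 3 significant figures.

k = Gd⁴/(8D³N_a) = (80.6×10³)(10.1⁴)/(8·72.0³·23) = 12.213 N/mm
δ = F/k = 241 / 12.213 = 19.734 mm

19.7 mm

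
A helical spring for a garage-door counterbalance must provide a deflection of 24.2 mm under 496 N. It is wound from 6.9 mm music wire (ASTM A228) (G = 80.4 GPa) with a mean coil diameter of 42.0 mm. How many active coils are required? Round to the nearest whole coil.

15

Required rate k = F/δ = 496/24.2 = 20.496 N/mm
N_a = Gd⁴/(8D³k) = (80.4×10³ × 6.9⁴)/(8 × 42.0³ × 20.496)
    = 1.82244e+08 / 1.2148e+07 = 15 → 15 coils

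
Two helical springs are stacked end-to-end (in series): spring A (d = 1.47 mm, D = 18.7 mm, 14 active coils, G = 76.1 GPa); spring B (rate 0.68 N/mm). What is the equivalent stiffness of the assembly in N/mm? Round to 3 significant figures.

0.283 N/mm

k_A = Gd⁴/(8D³N_a) = (76.1×10³)(1.47⁴)/(8·18.7³·14) = 0.48519 N/mm
Series: 1/k_eq = 1/0.48519 + 1/0.68 = 3.5316; k_eq = 0.28315 N/mm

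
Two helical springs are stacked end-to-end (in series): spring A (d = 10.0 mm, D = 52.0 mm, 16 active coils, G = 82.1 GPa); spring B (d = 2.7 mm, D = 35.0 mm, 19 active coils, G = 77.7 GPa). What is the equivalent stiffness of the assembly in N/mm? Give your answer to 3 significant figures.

k_A = Gd⁴/(8D³N_a) = (82.1×10³)(10.0⁴)/(8·52.0³·16) = 45.617 N/mm
k_B = Gd⁴/(8D³N_a) = (77.7×10³)(2.7⁴)/(8·35.0³·19) = 0.63362 N/mm
Series: 1/k_eq = 1/45.617 + 1/0.63362 = 1.6002; k_eq = 0.62494 N/mm

0.625 N/mm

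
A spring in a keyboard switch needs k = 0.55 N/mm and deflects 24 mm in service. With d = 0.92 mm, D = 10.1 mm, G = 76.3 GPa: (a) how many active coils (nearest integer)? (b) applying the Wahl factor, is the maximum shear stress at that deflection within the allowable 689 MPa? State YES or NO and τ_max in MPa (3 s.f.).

N_a = Gd⁴/(8D³k) = (76.3×10³)(0.92⁴)/(8·10.1³·0.55) = 12.06 → N_a = 12
Actual rate k = Gd⁴/(8D³·12) = 0.55264 N/mm
Working load F = kδ = 0.55264·24 = 13.263 N
C = 10.1/0.92 = 10.9783; K_W = (4C−1)/(4C−4)+0.615/C = 1.1312
τ_max = K_W·8FD/(πd³) = 1.1312·438.08 = 495.54 MPa
τ_max ≤ 689 MPa → acceptable

(a) 12 coils; (b) YES, τ_max = 496 MPa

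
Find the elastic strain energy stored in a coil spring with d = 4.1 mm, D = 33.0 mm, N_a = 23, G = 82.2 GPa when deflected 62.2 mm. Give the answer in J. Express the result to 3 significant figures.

6.80 J

k = Gd⁴/(8D³N_a) = (82.2×10³)(4.1⁴)/(8·33.0³·23) = 3.5128 N/mm
U = ½kδ² = 0.5 × 3.5128 × 62.2² = 6795.1 N·mm = 6.7951 J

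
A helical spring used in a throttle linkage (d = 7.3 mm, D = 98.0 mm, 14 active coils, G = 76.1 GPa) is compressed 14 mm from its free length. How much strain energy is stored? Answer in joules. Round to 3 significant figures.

k = Gd⁴/(8D³N_a) = (76.1×10³)(7.3⁴)/(8·98.0³·14) = 2.0501 N/mm
U = ½kδ² = 0.5 × 2.0501 × 14² = 200.91 N·mm = 0.20091 J

0.201 J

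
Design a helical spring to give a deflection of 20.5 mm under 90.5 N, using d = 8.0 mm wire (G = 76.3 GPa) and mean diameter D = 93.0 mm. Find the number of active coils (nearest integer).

11

Required rate k = F/δ = 90.5/20.5 = 4.4146 N/mm
N_a = Gd⁴/(8D³k) = (76.3×10³ × 8.0⁴)/(8 × 93.0³ × 4.4146)
    = 3.12525e+08 / 2.84075e+07 = 11 → 11 coils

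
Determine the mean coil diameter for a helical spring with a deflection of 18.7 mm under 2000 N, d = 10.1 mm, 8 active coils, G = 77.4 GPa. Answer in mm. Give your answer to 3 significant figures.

Required rate k = F/δ = 2000/18.7 = 106.95 N/mm
D = (Gd⁴/(8N_a·k))^(1/3) = (77.4×10³·10.1⁴/(8·8·106.95))^(1/3)
  = (117668)^(1/3) = 49.0026 mm

49.0 mm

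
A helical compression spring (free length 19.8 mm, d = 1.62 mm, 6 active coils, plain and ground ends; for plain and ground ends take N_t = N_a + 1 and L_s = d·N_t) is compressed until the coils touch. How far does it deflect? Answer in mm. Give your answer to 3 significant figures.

8.46 mm

N_t = 7; L_s = 1.62·7 = 11.34 mm
δ_solid = L₀ − L_s = 19.8 − 11.34 = 8.46 mm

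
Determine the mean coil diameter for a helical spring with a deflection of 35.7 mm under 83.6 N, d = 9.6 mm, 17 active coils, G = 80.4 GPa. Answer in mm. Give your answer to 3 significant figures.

129 mm

Required rate k = F/δ = 83.6/35.7 = 2.3417 N/mm
D = (Gd⁴/(8N_a·k))^(1/3) = (80.4×10³·9.6⁴/(8·17·2.3417))^(1/3)
  = (2.14419e+06)^(1/3) = 128.9500 mm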